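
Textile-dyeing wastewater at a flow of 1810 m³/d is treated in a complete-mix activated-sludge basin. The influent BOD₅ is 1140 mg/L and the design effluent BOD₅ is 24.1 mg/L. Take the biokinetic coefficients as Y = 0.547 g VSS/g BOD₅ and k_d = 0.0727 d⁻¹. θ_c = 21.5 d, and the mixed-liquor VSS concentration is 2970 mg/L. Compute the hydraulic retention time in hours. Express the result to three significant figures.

τ ≈ 41.4 h

Rearranging the biomass balance for a CMAS with decay, V = Y·Q·ΔS·θ_c / [X·(1+k_d θ_c)] = 0.547 × 1810 × (1140 − 24.1) × 21.5 / [2970 × (1 + 0.0727 × 21.5)] = 2.38×10^7 / 7612 = 3120 m³.
τ = V/Q = 3120/1810 = 1.724 d, or 41.38 h.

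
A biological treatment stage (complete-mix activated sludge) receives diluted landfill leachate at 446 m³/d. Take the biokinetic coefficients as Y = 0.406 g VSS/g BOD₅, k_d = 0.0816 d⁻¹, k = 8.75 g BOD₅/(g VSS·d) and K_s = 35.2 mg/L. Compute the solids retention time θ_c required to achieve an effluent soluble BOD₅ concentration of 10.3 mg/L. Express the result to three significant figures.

At the target effluent, Y k S/(K_s+S) = 0.406×8.75×10.3/45.50 = 0.8042 d⁻¹.
Then 1/θ_c = μ − k_d = 0.8042 − 0.0816 = 0.7226 d⁻¹, giving θ_c = 1.384 d.

θ_c ≈ 1.38 d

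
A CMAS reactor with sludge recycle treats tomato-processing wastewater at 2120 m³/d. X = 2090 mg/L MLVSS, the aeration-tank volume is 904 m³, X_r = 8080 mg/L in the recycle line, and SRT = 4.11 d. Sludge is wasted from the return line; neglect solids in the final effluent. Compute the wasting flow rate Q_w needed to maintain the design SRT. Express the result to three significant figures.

Q_w = (V·X)/(θ_c X_r) = 904.0 × 2090 / (4.11 × 8080) = 56.89 m³/d.

Q_w ≈ 56.9 m³/d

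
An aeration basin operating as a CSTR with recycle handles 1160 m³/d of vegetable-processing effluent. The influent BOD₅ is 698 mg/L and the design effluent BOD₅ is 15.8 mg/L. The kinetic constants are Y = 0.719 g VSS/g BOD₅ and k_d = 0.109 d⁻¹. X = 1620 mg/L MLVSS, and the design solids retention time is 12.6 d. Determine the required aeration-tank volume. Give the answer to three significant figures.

Steady-state biomass mass balance: V·X·(1 + k_d·θ_c) = Y·Q·(S₀ − S)·θ_c, so V = 0.719 × 1160 × (698 − 15.8) × 12.6 / [1620 × (1 + 0.109 × 12.6)] = 7.17×10^6 / 3845 = 1865 m³.

V ≈ 1860 m³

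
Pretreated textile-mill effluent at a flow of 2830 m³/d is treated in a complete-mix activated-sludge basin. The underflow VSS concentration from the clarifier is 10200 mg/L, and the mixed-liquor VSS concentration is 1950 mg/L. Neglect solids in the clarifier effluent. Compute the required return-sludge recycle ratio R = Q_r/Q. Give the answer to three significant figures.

R ≈ 0.236

Mass balance around the secondary clarifier (neglecting effluent solids): R = X / (X_r − X) = 1950 / (10200 − 1950) = 0.2364.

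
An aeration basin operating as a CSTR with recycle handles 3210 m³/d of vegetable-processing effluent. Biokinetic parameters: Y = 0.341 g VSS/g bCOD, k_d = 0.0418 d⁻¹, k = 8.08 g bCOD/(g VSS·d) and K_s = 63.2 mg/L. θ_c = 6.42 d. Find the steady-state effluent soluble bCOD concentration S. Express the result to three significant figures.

S ≈ 4.88 mg/L

Effluent substrate depends only on kinetics and SRT: S = K_s(1 + k_d θ_c) / [θ_c(Yk − k_d) − 1] = 63.2 × (1 + 0.0418 × 6.42) / [6.42 × (0.341 × 8.08 − 0.0418) − 1] = 80.16 / 16.42 = 4.882 mg/L.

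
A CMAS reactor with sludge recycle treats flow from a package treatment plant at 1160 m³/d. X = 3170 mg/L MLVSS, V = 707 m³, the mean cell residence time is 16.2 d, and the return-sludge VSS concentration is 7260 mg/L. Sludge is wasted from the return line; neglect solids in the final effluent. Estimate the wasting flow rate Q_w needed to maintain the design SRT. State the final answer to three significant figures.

Q_w = (V·X)/(θ_c X_r) = 707.0 × 3170 / (16.2 × 7260) = 19.06 m³/d.

Q_w ≈ 19.1 m³/d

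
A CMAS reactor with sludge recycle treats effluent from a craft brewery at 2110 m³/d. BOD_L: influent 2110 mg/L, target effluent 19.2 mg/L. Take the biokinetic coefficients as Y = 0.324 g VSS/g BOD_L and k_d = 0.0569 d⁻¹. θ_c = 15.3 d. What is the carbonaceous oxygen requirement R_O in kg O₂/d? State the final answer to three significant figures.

R_O ≈ 3330 kg O₂/d

The observed yield is Y_obs = Y/(1 + k_d·θ_c) = 0.324 / (1 + 0.0569 × 15.3) = 0.324 / 1.871 = 0.1732 g VSS per g BOD_L removed.
ΔS = 2110 − 19.2 = 2091 mg/L, so the substrate removal rate is 2110 × 2091/1000 = 4412 kg BOD_L/d.
Net sludge production P_X = 0.1732 × 4412 = 764.1 kg VSS/d.
R_O = Q·ΔS − 1.42 P_X = 4412 − 1085 = 3327 kg O₂/d.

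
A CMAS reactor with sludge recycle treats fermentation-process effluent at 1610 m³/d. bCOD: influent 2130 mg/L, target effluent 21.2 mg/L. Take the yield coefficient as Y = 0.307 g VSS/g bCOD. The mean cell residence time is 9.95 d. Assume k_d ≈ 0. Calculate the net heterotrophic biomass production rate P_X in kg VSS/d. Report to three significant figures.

P_X ≈ 1040 kg VSS/d

Since k_d ≈ 0, Y_obs = Y = 0.307 g VSS/g bCOD.
Q·(S₀ − S) = 1610 × (2130 − 21.2) × 10⁻³ = 3395 kg/d removed.
P_X = Y_obs · Q(S₀ − S) = 0.3070 × 3395 = 1042 kg VSS/d.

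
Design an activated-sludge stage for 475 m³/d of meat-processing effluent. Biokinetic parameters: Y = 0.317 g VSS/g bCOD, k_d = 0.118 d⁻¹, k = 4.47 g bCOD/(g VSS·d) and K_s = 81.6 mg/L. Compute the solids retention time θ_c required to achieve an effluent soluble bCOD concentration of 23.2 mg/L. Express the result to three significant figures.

At the target effluent, Y k S/(K_s+S) = 0.317×4.47×23.2/104.8 = 0.3137 d⁻¹.
θ_c = 1/(μ − k_d) = 1/(0.3137 − 0.118) = 1/0.1957 = 5.110 d.

θ_c ≈ 5.11 d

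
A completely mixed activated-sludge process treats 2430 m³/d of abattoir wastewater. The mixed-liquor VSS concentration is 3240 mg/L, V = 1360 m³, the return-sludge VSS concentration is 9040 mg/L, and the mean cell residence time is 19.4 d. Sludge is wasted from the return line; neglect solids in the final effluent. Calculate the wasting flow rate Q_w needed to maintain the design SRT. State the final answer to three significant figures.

θ_c = V·X/(Q_w·X_r) when wasting from the recycle, so Q_w = V·X/(θ_c·X_r) = 1360 × 3240 / (19.4 × 9040) = 25.13 m³/d.

Q_w ≈ 25.1 m³/d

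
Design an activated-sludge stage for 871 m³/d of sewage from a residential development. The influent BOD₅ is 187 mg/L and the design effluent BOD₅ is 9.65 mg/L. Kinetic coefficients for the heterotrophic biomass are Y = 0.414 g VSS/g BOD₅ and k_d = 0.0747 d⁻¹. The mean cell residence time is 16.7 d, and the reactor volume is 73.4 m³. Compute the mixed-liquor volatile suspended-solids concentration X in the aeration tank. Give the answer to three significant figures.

X = Y·Q·ΔS·θ_c / [V·(1 + k_d θ_c)] = 0.414 × 871 × (187 − 9.65) × 16.7 / [73.4 × (1 + 0.0747 × 16.7)] = 6474 mg/L.

X ≈ 6470 mg/L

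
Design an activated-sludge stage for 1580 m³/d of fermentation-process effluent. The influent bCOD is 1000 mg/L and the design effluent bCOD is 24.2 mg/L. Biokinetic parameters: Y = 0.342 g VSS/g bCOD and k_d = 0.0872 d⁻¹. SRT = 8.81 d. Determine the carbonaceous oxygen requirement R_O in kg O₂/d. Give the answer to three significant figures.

Observed yield with endogenous decay: Y_obs = Y / (1 + k_d·θ_c) = 0.342 / (1 + 0.0872 × 8.81) = 0.342 / 1.768 = 0.1934 g VSS/g bCOD.
ΔS = 1000 − 24.2 = 975.8 mg/L, so the substrate removal rate is 1580 × 975.8/1000 = 1542 kg bCOD/d.
P_X = Y_obs·Q·(S₀ − S) = 0.1934 × 1542 = 298.2 kg VSS/d.
R_O = Q·ΔS − 1.42 P_X = 1542 − 423.4 = 1118 kg O₂/d.

R_O ≈ 1120 kg O₂/d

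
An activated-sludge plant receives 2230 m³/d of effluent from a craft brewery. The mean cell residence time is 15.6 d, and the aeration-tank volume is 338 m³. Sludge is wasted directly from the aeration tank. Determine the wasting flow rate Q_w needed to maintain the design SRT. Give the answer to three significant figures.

For wasting at MLVSS concentration, Q_w = V/θ_c = 338.0/15.6 = 21.67 m³/d.

Q_w ≈ 21.7 m³/d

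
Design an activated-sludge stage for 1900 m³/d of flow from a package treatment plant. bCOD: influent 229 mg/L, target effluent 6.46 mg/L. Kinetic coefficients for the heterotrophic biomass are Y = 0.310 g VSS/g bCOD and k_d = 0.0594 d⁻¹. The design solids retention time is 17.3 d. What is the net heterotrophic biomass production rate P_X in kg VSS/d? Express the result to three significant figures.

P_X ≈ 64.6 kg VSS/d

Observed yield with endogenous decay: Y_obs = Y / (1 + k_d·θ_c) = 0.310 / (1 + 0.0594 × 17.3) = 0.310 / 2.028 = 0.1529 g VSS/g bCOD.
Substrate removed = Q·(S₀ − S) = 1900 m³/d × (229 − 6.46) g/m³ = 4.23×10^5 g/d = 422.8 kg/d.
Biomass produced: P_X = Y_obs·Q·ΔS = 0.1529 × 422.8 ≈ 64.65 kg VSS/d.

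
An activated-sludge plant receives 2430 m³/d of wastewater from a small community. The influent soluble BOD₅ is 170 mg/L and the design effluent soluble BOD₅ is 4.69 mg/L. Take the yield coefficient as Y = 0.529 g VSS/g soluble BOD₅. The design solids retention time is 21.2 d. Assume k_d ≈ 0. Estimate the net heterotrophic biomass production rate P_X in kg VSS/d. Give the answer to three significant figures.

With endogenous decay neglected, the observed yield equals the true yield: Y_obs = Y = 0.529 g VSS/g soluble BOD₅.
Q·(S₀ − S) = 2430 × (170 − 4.69) × 10⁻³ = 401.7 kg/d removed.
Net biomass production P_X = Y_obs × Q·(S₀ − S) = 0.5290 × 401.7 = 212.5 kg VSS/d.

P_X ≈ 213 kg VSS/d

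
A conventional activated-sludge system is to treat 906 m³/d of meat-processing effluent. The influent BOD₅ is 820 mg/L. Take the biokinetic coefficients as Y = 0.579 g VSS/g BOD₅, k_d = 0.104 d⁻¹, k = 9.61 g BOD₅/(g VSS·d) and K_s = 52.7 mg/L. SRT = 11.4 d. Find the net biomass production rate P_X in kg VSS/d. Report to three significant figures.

From the Monod/SRT balance for a CMAS, S = K_s·(1+k_d θ_c)/[θ_c·(Y k − k_d) − 1] = 52.7 × (1 + 0.104 × 11.4) / [11.4 × (0.579 × 9.61 − 0.104) − 1] = 115.2 / 61.25 = 1.881 mg/L.
The observed yield is Y_obs = Y/(1 + k_d·θ_c) = 0.579 / (1 + 0.104 × 11.4) = 0.579 / 2.186 = 0.2649 g VSS per g BOD₅ removed.
Substrate removed = Q·(S₀ − S) = 906 m³/d × (820 − 1.88) g/m³ = 7.41×10^5 g/d = 741.2 kg/d.
P_X = Y_obs · Q(S₀ − S) = 0.2649 × 741.2 = 196.4 kg VSS/d.

P_X ≈ 196 kg VSS/d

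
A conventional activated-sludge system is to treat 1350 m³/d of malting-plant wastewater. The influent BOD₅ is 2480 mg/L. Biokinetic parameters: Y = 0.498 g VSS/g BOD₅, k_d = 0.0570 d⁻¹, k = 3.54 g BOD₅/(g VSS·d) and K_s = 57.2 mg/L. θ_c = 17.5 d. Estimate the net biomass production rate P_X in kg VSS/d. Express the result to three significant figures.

P_X ≈ 833 kg VSS/d

For a completely mixed reactor with recycle the Lawrence–McCarty relation gives S = K_s·(1 + k_d·θ_c) / [θ_c·(Y·k − k_d) − 1] = 57.2 × (1 + 0.0570 × 17.5) / [17.5 × (0.498 × 3.54 − 0.0570) − 1] = 114.3 / 28.85 = 3.960 mg/L.
Correct the yield for decay: Y_obs = Y/(1 + k_d θ_c) = 0.498 / (1 + 0.0570 × 17.5) = 0.498 / 1.998 = 0.2493.
Q·(S₀ − S) = 1350 × (2480 − 3.96) × 10⁻³ = 3343 kg/d removed.
So the net sludge growth is P_X = 0.2493 × 3343 = 833.4 kg VSS/d.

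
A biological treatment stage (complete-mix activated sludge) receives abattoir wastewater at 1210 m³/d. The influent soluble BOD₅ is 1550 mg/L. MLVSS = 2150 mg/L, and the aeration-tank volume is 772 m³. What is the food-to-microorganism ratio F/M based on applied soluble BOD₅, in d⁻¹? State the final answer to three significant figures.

F/M ≈ 1.13 d⁻¹

F/M = applied load / biomass = Q·S₀/(V·X) = 1210 × 1550 / (772.0 × 2150) = 1.130 d⁻¹.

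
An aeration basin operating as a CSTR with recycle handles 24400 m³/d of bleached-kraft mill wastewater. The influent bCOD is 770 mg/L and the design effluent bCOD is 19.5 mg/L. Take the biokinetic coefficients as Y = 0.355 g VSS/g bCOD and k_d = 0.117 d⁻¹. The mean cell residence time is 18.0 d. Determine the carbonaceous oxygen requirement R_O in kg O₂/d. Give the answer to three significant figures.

Correct the yield for decay: Y_obs = Y/(1 + k_d θ_c) = 0.355 / (1 + 0.117 × 18.0) = 0.355 / 3.106 = 0.1143.
Mass of bCOD removed per day: Q(S₀ − S) = 24400 × 750.5 g/m³ = 18312 kg/d.
Biomass synthesised: P_X = Y_obs × 18312 = 2093 kg VSS/d.
R_O = Q·(S₀ − S) − 1.42·P_X = 18312 − 1.42 × 2093 = 15340 kg O₂/d.

R_O ≈ 15300 kg O₂/d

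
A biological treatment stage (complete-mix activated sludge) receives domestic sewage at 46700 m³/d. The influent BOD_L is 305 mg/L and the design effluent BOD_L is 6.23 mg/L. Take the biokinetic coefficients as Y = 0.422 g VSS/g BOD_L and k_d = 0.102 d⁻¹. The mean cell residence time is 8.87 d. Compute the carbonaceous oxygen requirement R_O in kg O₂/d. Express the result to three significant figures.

Correct the yield for decay: Y_obs = Y/(1 + k_d θ_c) = 0.422 / (1 + 0.102 × 8.87) = 0.422 / 1.905 = 0.2216.
Q·(S₀ − S) = 46700 × (305 − 6.23) × 10⁻³ = 13953 kg/d removed.
Net sludge production P_X = 0.2216 × 13953 = 3091 kg VSS/d.
R_O = Q·ΔS − 1.42 P_X = 13953 − 4390 = 9563 kg O₂/d.

R_O ≈ 9560 kg O₂/d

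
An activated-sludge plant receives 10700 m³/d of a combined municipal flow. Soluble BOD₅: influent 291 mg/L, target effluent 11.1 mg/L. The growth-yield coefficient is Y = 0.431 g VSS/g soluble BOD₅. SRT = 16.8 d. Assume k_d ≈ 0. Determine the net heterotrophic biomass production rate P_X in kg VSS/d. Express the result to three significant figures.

P_X ≈ 1290 kg VSS/d

Since k_d ≈ 0, Y_obs = Y = 0.431 g VSS/g soluble BOD₅.
Q·(S₀ − S) = 10700 × (291 − 11.1) × 10⁻³ = 2995 kg/d removed.
So the net sludge growth is P_X = 0.4310 × 2995 = 1291 kg VSS/d.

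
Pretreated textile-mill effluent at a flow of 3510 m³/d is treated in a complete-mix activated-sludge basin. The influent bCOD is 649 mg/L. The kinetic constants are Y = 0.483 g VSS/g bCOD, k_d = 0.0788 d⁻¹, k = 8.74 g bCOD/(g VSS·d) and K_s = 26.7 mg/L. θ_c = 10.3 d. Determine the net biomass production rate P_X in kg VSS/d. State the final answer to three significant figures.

For a completely mixed reactor with recycle the Lawrence–McCarty relation gives S = K_s·(1 + k_d·θ_c) / [θ_c·(Y·k − k_d) − 1] = 26.7 × (1 + 0.0788 × 10.3) / [10.3 × (0.483 × 8.74 − 0.0788) − 1] = 48.37 / 41.67 = 1.161 mg/L.
Observed yield with endogenous decay: Y_obs = Y / (1 + k_d·θ_c) = 0.483 / (1 + 0.0788 × 10.3) = 0.483 / 1.812 = 0.2666 g VSS/g bCOD.
Mass of bCOD removed per day: Q(S₀ − S) = 3510 × 647.8 g/m³ = 2274 kg/d.
So the net sludge growth is P_X = 0.2666 × 2274 = 606.2 kg VSS/d.

P_X ≈ 606 kg VSS/d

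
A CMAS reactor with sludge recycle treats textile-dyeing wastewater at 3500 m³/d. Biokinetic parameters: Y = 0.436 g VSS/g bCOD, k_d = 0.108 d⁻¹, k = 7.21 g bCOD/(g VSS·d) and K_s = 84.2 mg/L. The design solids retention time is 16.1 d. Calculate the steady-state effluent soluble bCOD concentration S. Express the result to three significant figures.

S ≈ 4.82 mg/L

For a completely mixed reactor with recycle the Lawrence–McCarty relation gives S = K_s·(1 + k_d·θ_c) / [θ_c·(Y·k − k_d) − 1] = 84.2 × (1 + 0.108 × 16.1) / [16.1 × (0.436 × 7.21 − 0.108) − 1] = 230.6 / 47.87 = 4.817 mg/L.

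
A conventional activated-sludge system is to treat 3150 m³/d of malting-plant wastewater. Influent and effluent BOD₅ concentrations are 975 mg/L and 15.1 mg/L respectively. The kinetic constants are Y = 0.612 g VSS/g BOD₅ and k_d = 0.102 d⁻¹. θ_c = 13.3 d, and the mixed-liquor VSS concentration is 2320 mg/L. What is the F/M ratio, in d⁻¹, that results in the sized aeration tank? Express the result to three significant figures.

From the SRT design equation V = Y Q (S₀−S) θ_c / [X (1 + k_d θ_c)] = 0.612 × 3150 × (975 − 15.1) × 13.3 / [2320 × (1 + 0.102 × 13.3)] = 2.46×10^7 / 5467 = 4502 m³.
Food-to-microorganism ratio F/M = Q S₀ / (V X) = 3150 × 975 / (4502 × 2320) = 0.2941 d⁻¹.

F/M ≈ 0.294 d⁻¹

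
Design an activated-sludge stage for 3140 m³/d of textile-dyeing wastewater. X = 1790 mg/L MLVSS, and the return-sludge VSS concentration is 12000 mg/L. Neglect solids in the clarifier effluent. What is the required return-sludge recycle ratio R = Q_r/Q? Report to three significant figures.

Mass balance around the secondary clarifier (neglecting effluent solids): R = X / (X_r − X) = 1790 / (12000 − 1790) = 0.1753.

R ≈ 0.175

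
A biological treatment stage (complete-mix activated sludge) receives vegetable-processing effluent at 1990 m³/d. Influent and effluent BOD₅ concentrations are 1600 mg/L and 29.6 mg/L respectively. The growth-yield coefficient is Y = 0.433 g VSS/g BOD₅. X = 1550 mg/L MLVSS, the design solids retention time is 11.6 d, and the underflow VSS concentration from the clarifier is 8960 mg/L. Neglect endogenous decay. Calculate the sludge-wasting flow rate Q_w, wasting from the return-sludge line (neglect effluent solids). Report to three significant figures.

With k_d = 0 the design equation reduces to V = Y Q (S₀−S) θ_c / X = 0.433 × 1990 × (1600 − 29.6) × 11.6 / 1550 = 10127 m³.
Wasting from the return line (neglecting effluent solids): Q_w = V·X / (θ_c·X_r) = 10127 × 1550 / (11.6 × 8960) = 151.0 m³/d.

Q_w ≈ 151 m³/d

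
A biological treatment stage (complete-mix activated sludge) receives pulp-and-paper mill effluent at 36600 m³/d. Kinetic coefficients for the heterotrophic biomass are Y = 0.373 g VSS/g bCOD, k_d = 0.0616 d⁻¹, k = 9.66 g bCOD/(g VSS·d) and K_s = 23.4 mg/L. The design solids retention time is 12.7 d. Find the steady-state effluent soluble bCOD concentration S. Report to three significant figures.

S ≈ 0.948 mg/L

From the Monod/SRT balance for a CMAS, S = K_s·(1+k_d θ_c)/[θ_c·(Y k − k_d) − 1] = 23.4 × (1 + 0.0616 × 12.7) / [12.7 × (0.373 × 9.66 − 0.0616) − 1] = 41.71 / 43.98 = 0.9483 mg/L.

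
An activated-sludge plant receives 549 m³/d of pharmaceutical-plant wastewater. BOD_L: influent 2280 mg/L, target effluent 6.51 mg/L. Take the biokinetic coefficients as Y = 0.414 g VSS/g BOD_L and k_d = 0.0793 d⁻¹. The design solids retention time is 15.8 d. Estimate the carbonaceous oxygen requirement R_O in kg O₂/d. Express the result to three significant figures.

Correct the yield for decay: Y_obs = Y/(1 + k_d θ_c) = 0.414 / (1 + 0.0793 × 15.8) = 0.414 / 2.253 = 0.1838.
Mass of BOD_L removed per day: Q(S₀ − S) = 549 × 2273 g/m³ = 1248 kg/d.
P_X = Y_obs·Q·(S₀ − S) = 0.1838 × 1248 = 229.4 kg VSS/d.
Carbonaceous O₂ demand = substrate oxidised − cell-mass equivalent = 1248 − 1.42 × 229.4 = 922.5 kg O₂/d.

R_O ≈ 922 kg O₂/d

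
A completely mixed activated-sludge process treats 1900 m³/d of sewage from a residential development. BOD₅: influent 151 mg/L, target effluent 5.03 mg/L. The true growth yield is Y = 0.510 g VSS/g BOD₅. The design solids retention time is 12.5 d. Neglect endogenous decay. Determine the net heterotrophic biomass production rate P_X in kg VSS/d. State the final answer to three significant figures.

P_X ≈ 141 kg VSS/d

With endogenous decay neglected, the observed yield equals the true yield: Y_obs = Y = 0.510 g VSS/g BOD₅.
Q·(S₀ − S) = 1900 × (151 − 5.03) × 10⁻³ = 277.3 kg/d removed.
Net biomass production P_X = Y_obs × Q·(S₀ − S) = 0.5100 × 277.3 = 141.4 kg VSS/d.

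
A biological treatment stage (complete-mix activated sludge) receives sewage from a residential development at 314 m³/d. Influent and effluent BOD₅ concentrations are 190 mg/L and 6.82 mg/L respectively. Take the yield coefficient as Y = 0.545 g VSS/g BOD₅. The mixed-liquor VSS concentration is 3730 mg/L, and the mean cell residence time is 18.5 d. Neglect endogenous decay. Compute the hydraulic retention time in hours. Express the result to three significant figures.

τ ≈ 11.9 h

With k_d = 0 the design equation reduces to V = Y Q (S₀−S) θ_c / X = 0.545 × 314 × (190 − 6.82) × 18.5 / 3730 = 155.5 m³.
Hydraulic retention time τ = V/Q = 155.5 / 314 = 0.4952 d = 11.88 h.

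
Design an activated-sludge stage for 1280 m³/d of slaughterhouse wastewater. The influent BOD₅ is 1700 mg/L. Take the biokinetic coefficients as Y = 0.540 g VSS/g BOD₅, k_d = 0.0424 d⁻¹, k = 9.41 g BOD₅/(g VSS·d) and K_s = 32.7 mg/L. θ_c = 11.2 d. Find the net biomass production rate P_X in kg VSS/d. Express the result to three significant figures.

P_X ≈ 796 kg VSS/d

Effluent substrate depends only on kinetics and SRT: S = K_s(1 + k_d θ_c) / [θ_c(Yk − k_d) − 1] = 32.7 × (1 + 0.0424 × 11.2) / [11.2 × (0.540 × 9.41 − 0.0424) − 1] = 48.23 / 55.44 = 0.8700 mg/L.
Observed yield with endogenous decay: Y_obs = Y / (1 + k_d·θ_c) = 0.540 / (1 + 0.0424 × 11.2) = 0.540 / 1.475 = 0.3661 g VSS/g BOD₅.
Mass of BOD₅ removed per day: Q(S₀ − S) = 1280 × 1699 g/m³ = 2175 kg/d.
P_X = Y_obs · Q(S₀ − S) = 0.3661 × 2175 = 796.3 kg VSS/d.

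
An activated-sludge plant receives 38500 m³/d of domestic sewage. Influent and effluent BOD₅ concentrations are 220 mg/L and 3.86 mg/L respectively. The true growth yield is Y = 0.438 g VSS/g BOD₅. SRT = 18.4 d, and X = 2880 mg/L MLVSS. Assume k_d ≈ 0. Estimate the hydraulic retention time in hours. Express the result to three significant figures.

τ ≈ 14.5 h

V·X = Y·Q·ΔS·θ_c gives V = 0.438 × 38500 × (220 − 3.86) × 18.4 / 2880 = 23286 m³.
HRT = V/Q = 23286 m³ / 38500 m³·d⁻¹ = 0.6048 d × 24 = 14.52 h.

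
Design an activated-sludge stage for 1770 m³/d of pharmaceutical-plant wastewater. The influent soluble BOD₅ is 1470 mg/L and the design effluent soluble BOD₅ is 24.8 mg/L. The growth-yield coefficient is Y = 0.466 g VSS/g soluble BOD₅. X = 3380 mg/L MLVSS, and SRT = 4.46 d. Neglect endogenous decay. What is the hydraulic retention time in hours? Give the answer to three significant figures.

τ ≈ 21.3 h

With k_d = 0 the design equation reduces to V = Y Q (S₀−S) θ_c / X = 0.466 × 1770 × (1470 − 24.8) × 4.46 / 3380 = 1573 m³.
Hydraulic retention time τ = V/Q = 1573 / 1770 = 0.8887 d = 21.33 h.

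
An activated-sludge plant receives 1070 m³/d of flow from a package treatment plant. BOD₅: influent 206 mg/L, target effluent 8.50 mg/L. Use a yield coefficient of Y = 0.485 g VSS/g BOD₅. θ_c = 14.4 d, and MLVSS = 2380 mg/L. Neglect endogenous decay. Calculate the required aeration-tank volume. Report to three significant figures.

V ≈ 620 m³

With k_d = 0 the design equation reduces to V = Y Q (S₀−S) θ_c / X = 0.485 × 1070 × (206 − 8.50) × 14.4 / 2380 = 620.1 m³.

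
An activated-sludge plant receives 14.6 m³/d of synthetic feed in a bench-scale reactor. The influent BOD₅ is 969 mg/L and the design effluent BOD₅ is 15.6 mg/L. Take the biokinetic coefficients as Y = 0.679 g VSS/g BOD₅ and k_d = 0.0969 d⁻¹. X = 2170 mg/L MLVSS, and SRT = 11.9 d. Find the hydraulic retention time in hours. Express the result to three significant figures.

Rearranging the biomass balance for a CMAS with decay, V = Y·Q·ΔS·θ_c / [X·(1+k_d θ_c)] = 0.679 × 14.6 × (969 − 15.6) × 11.9 / [2170 × (1 + 0.0969 × 11.9)] = 1.12×10^5 / 4672 = 24.07 m³.
HRT = V/Q = 24.07 m³ / 14.6 m³·d⁻¹ = 1.649 d × 24 = 39.57 h.

τ ≈ 39.6 h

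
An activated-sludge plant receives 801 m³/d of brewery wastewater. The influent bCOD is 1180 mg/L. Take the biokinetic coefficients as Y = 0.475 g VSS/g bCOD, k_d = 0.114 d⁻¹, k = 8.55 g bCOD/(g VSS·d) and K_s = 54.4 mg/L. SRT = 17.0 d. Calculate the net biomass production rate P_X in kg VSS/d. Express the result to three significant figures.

For a completely mixed reactor with recycle the Lawrence–McCarty relation gives S = K_s·(1 + k_d·θ_c) / [θ_c·(Y·k − k_d) − 1] = 54.4 × (1 + 0.114 × 17.0) / [17.0 × (0.475 × 8.55 − 0.114) − 1] = 159.8 / 66.10 = 2.418 mg/L.
Observed yield with endogenous decay: Y_obs = Y / (1 + k_d·θ_c) = 0.475 / (1 + 0.114 × 17.0) = 0.475 / 2.938 = 0.1617 g VSS/g bCOD.
Q·(S₀ − S) = 801 × (1180 − 2.42) × 10⁻³ = 943.2 kg/d removed.
Net biomass production P_X = Y_obs × Q·(S₀ − S) = 0.1617 × 943.2 = 152.5 kg VSS/d.

P_X ≈ 152 kg VSS/d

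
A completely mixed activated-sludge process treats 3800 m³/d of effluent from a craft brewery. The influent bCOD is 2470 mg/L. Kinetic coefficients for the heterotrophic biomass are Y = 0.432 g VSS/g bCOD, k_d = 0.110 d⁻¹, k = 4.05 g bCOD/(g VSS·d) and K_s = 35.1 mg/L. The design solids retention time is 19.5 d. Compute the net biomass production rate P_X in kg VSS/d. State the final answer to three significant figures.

P_X ≈ 1290 kg VSS/d

For a completely mixed reactor with recycle the Lawrence–McCarty relation gives S = K_s·(1 + k_d·θ_c) / [θ_c·(Y·k − k_d) − 1] = 35.1 × (1 + 0.110 × 19.5) / [19.5 × (0.432 × 4.05 − 0.110) − 1] = 110.4 / 30.97 = 3.564 mg/L.
Observed yield with endogenous decay: Y_obs = Y / (1 + k_d·θ_c) = 0.432 / (1 + 0.110 × 19.5) = 0.432 / 3.145 = 0.1374 g VSS/g bCOD.
Substrate removed = Q·(S₀ − S) = 3800 m³/d × (2470 − 3.56) g/m³ = 9.37×10^6 g/d = 9372 kg/d.
P_X = Y_obs · Q(S₀ − S) = 0.1374 × 9372 = 1287 kg VSS/d.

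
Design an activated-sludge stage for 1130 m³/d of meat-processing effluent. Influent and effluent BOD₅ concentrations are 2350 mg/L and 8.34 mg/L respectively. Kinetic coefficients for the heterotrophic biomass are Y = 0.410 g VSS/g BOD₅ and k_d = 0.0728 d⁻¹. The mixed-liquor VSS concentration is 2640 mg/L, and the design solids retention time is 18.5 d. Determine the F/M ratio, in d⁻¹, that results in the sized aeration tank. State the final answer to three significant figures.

From the SRT design equation V = Y Q (S₀−S) θ_c / [X (1 + k_d θ_c)] = 0.410 × 1130 × (2350 − 8.34) × 18.5 / [2640 × (1 + 0.0728 × 18.5)] = 2.01×10^7 / 6196 = 3239 m³.
F/M = applied load / biomass = Q·S₀/(V·X) = 1130 × 2350 / (3239 × 2640) = 0.3105 d⁻¹.

F/M ≈ 0.311 d⁻¹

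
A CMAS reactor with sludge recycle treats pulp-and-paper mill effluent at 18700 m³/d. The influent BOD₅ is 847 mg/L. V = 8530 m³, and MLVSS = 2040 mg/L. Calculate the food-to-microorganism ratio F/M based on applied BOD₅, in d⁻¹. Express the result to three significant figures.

F/M = applied load / biomass = Q·S₀/(V·X) = 18700 × 847 / (8530 × 2040) = 0.9102 d⁻¹.

F/M ≈ 0.910 d⁻¹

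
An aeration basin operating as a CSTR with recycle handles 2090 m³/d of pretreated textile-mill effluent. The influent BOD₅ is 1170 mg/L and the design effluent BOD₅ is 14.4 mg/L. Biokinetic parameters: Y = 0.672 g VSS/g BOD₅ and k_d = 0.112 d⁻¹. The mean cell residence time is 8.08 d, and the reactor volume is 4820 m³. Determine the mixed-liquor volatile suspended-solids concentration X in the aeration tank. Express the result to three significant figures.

Solving the biomass balance for X: X = Y Q (S₀−S) θ_c / [V (1+k_d θ_c)] = 0.672 × 2090 × (1170 − 14.4) × 8.08 / [4820 × (1 + 0.112 × 8.08)] = 1428 mg/L.

X ≈ 1430 mg/L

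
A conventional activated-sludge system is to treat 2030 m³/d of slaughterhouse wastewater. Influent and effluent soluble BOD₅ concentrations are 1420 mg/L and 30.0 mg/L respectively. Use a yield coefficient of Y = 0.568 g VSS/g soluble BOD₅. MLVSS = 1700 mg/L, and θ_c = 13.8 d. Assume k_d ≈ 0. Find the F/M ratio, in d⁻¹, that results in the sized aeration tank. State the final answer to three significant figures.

F/M ≈ 0.130 d⁻¹

V·X = Y·Q·ΔS·θ_c gives V = 0.568 × 2030 × (1420 − 30.0) × 13.8 / 1700 = 13010 m³.
F/M = applied load / biomass = Q·S₀/(V·X) = 2030 × 1420 / (13010 × 1700) = 0.1303 d⁻¹.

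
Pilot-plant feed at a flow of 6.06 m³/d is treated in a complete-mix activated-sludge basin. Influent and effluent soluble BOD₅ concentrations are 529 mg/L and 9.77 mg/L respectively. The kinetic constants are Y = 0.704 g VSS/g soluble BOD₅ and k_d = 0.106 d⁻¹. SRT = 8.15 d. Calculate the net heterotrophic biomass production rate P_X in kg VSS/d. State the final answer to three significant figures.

P_X ≈ 1.19 kg VSS/d

Correct the yield for decay: Y_obs = Y/(1 + k_d θ_c) = 0.704 / (1 + 0.106 × 8.15) = 0.704 / 1.864 = 0.3777.
Q·(S₀ − S) = 6.06 × (529 − 9.77) × 10⁻³ = 3.147 kg/d removed.
Biomass produced: P_X = Y_obs·Q·ΔS = 0.3777 × 3.147 ≈ 1.188 kg VSS/d.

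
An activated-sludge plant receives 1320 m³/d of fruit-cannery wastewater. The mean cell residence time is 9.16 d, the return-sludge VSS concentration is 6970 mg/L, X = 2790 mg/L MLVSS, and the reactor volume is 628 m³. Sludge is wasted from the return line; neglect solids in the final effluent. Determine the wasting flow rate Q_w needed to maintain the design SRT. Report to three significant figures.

θ_c = V·X/(Q_w·X_r) when wasting from the recycle, so Q_w = V·X/(θ_c·X_r) = 628.0 × 2790 / (9.16 × 6970) = 27.44 m³/d.

Q_w ≈ 27.4 m³/d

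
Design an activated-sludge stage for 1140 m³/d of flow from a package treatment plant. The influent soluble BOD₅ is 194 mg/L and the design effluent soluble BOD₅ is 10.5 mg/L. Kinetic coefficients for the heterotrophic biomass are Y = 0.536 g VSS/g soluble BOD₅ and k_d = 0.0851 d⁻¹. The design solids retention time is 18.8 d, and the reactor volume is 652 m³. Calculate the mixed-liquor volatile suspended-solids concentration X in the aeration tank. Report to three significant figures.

X = Y·Q·ΔS·θ_c / [V·(1 + k_d θ_c)] = 0.536 × 1140 × (194 − 10.5) × 18.8 / [652 × (1 + 0.0851 × 18.8)] = 1244 mg/L.

X ≈ 1240 mg/L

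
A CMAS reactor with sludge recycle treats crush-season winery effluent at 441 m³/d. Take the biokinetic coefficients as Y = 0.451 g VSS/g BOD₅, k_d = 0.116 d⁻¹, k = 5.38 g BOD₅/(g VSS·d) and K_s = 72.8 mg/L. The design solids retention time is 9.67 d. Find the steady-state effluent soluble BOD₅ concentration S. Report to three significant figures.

Effluent substrate depends only on kinetics and SRT: S = K_s(1 + k_d θ_c) / [θ_c(Yk − k_d) − 1] = 72.8 × (1 + 0.116 × 9.67) / [9.67 × (0.451 × 5.38 − 0.116) − 1] = 154.5 / 21.34 = 7.238 mg/L.

S ≈ 7.24 mg/L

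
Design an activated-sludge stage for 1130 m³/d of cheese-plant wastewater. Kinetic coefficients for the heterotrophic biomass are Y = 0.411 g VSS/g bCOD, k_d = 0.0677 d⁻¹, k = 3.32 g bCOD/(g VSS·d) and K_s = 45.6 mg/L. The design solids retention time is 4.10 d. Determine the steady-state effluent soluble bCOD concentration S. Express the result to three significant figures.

For a completely mixed reactor with recycle the Lawrence–McCarty relation gives S = K_s·(1 + k_d·θ_c) / [θ_c·(Y·k − k_d) − 1] = 45.6 × (1 + 0.0677 × 4.10) / [4.10 × (0.411 × 3.32 − 0.0677) − 1] = 58.26 / 4.317 = 13.49 mg/L.

S ≈ 13.5 mg/L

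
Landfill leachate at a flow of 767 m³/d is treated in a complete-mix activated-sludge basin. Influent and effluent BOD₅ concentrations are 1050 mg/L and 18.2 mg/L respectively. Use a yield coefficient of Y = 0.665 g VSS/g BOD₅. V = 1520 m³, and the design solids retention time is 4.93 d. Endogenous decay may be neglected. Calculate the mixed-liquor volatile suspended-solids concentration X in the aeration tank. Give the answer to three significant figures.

From V·X = Y·Q·(S₀ − S)·θ_c (decay neglected): X = 0.665 × 767 × (1050 − 18.2) × 4.93 / 1520 = 1707 mg/L.

X ≈ 1710 mg/L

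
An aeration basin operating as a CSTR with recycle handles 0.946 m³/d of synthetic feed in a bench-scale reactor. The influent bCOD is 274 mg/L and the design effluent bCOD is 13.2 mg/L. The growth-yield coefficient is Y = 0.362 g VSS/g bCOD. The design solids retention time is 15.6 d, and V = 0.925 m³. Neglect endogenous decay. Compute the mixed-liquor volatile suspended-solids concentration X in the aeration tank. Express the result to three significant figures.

X ≈ 1510 mg/L

Without decay, X = Y Q (S₀−S) θ_c / V = 0.362 × 0.946 × (274 − 13.2) × 15.6 / 0.925 = 1506 mg/L.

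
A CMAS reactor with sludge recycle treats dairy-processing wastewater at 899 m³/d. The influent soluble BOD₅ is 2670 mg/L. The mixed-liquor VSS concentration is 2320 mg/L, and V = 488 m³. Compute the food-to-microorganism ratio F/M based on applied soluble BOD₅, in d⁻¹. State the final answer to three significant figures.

F/M ≈ 2.12 d⁻¹

Food-to-microorganism ratio F/M = Q S₀ / (V X) = 899 × 2670 / (488.0 × 2320) = 2.120 d⁻¹.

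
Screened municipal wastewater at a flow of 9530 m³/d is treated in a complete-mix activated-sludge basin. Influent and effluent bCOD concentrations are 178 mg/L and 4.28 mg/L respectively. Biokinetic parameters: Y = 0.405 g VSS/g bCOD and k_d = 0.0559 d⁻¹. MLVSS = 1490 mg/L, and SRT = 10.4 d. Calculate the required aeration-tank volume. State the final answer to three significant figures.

Steady-state biomass mass balance: V·X·(1 + k_d·θ_c) = Y·Q·(S₀ − S)·θ_c, so V = 0.405 × 9530 × (178 − 4.28) × 10.4 / [1490 × (1 + 0.0559 × 10.4)] = 6.97×10^6 / 2356 = 2959 m³.

V ≈ 2960 m³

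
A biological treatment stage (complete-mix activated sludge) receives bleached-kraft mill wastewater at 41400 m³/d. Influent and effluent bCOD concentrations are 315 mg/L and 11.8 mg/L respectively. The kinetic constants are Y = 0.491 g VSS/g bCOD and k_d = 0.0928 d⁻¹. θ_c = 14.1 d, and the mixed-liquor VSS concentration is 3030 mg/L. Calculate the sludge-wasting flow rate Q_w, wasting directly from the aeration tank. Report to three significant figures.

Steady-state biomass mass balance: V·X·(1 + k_d·θ_c) = Y·Q·(S₀ − S)·θ_c, so V = 0.491 × 41400 × (315 − 11.8) × 14.1 / [3030 × (1 + 0.0928 × 14.1)] = 8.69×10^7 / 6995 = 12424 m³.
With mixed-liquor wasting, θ_c = V/Q_w, so Q_w = V/θ_c = 12424/14.1 = 881.1 m³/d.

Q_w ≈ 881 m³/d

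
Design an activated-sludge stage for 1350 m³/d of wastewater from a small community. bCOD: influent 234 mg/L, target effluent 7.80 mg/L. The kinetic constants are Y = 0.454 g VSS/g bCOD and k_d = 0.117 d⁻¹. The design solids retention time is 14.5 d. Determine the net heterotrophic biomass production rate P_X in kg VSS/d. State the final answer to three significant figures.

Correct the yield for decay: Y_obs = Y/(1 + k_d θ_c) = 0.454 / (1 + 0.117 × 14.5) = 0.454 / 2.697 = 0.1684.
ΔS = 234 − 7.80 = 226.2 mg/L, so the substrate removal rate is 1350 × 226.2/1000 = 305.4 kg bCOD/d.
Biomass produced: P_X = Y_obs·Q·ΔS = 0.1684 × 305.4 ≈ 51.41 kg VSS/d.

P_X ≈ 51.4 kg VSS/d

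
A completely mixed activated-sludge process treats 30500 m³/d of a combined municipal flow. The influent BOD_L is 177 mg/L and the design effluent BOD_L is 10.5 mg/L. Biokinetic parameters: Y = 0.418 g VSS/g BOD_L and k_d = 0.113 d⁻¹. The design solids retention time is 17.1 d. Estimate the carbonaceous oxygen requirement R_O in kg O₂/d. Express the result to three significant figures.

R_O ≈ 4050 kg O₂/d

Observed yield with endogenous decay: Y_obs = Y / (1 + k_d·θ_c) = 0.418 / (1 + 0.113 × 17.1) = 0.418 / 2.932 = 0.1426 g VSS/g BOD_L.
ΔS = 177 − 10.5 = 166.5 mg/L, so the substrate removal rate is 30500 × 166.5/1000 = 5078 kg BOD_L/d.
Biomass synthesised: P_X = Y_obs × 5078 = 723.9 kg VSS/d.
R_O = Q·(S₀ − S) − 1.42·P_X = 5078 − 1.42 × 723.9 = 4050 kg O₂/d.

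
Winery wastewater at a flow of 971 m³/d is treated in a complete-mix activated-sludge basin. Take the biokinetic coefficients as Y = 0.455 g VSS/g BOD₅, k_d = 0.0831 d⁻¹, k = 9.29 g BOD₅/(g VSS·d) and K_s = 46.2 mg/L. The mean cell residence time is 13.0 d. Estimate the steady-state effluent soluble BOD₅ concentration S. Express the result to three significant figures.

S ≈ 1.82 mg/L

For a completely mixed reactor with recycle the Lawrence–McCarty relation gives S = K_s·(1 + k_d·θ_c) / [θ_c·(Y·k − k_d) − 1] = 46.2 × (1 + 0.0831 × 13.0) / [13.0 × (0.455 × 9.29 − 0.0831) − 1] = 96.11 / 52.87 = 1.818 mg/L.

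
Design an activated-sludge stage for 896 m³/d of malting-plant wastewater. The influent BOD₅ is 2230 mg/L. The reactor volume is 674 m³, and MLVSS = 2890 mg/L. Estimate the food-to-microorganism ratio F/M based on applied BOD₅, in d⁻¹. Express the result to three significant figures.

F/M ≈ 1.03 d⁻¹

Food-to-microorganism ratio F/M = Q S₀ / (V X) = 896 × 2230 / (674.0 × 2890) = 1.026 d⁻¹.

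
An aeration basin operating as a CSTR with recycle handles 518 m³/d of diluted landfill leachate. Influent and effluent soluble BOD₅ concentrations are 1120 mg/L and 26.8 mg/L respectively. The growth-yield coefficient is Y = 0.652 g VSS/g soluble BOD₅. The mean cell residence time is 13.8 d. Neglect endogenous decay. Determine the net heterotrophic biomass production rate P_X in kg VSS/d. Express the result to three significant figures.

P_X ≈ 369 kg VSS/d

Since k_d ≈ 0, Y_obs = Y = 0.652 g VSS/g soluble BOD₅.
Mass of soluble BOD₅ removed per day: Q(S₀ − S) = 518 × 1093 g/m³ = 566.3 kg/d.
P_X = Y_obs · Q(S₀ − S) = 0.6520 × 566.3 = 369.2 kg VSS/d.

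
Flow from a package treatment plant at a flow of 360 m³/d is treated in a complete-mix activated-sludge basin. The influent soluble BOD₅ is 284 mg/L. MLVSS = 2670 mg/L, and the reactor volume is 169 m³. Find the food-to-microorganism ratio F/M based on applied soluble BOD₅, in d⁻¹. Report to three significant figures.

F/M ≈ 0.227 d⁻¹

F/M = applied load / biomass = Q·S₀/(V·X) = 360 × 284 / (169.0 × 2670) = 0.2266 d⁻¹.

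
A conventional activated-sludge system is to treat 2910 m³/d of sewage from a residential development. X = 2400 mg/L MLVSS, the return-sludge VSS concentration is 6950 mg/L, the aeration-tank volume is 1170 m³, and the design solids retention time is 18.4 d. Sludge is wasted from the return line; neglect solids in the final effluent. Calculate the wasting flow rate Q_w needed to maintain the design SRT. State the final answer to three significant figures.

Q_w ≈ 22.0 m³/d

Q_w = (V·X)/(θ_c X_r) = 1170 × 2400 / (18.4 × 6950) = 21.96 m³/d.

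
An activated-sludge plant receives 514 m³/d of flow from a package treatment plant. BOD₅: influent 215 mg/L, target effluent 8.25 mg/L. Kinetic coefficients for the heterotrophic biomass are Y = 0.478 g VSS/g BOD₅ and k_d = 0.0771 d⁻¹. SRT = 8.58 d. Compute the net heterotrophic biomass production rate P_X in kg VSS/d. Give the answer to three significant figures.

The observed yield is Y_obs = Y/(1 + k_d·θ_c) = 0.478 / (1 + 0.0771 × 8.58) = 0.478 / 1.662 = 0.2877 g VSS per g BOD₅ removed.
ΔS = 215 − 8.25 = 206.8 mg/L, so the substrate removal rate is 514 × 206.8/1000 = 106.3 kg BOD₅/d.
Net biomass production P_X = Y_obs × Q·(S₀ − S) = 0.2877 × 106.3 = 30.57 kg VSS/d.

P_X ≈ 30.6 kg VSS/d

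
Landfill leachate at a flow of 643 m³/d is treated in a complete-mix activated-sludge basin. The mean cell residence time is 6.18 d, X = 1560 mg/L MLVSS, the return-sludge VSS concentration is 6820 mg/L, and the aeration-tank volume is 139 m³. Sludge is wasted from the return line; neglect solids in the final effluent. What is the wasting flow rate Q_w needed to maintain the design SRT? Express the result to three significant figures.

Q_w ≈ 5.14 m³/d

Q_w = (V·X)/(θ_c X_r) = 139.0 × 1560 / (6.18 × 6820) = 5.145 m³/d.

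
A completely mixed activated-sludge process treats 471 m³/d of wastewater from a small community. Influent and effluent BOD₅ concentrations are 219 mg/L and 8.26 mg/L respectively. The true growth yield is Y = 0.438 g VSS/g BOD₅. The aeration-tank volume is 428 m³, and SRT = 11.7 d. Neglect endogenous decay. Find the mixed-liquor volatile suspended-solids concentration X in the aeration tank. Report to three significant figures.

X ≈ 1190 mg/L

X = Y·Q·ΔS·θ_c / V = 0.438 × 471 × (219 − 8.26) × 11.7 / 428 = 1188 mg/L.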